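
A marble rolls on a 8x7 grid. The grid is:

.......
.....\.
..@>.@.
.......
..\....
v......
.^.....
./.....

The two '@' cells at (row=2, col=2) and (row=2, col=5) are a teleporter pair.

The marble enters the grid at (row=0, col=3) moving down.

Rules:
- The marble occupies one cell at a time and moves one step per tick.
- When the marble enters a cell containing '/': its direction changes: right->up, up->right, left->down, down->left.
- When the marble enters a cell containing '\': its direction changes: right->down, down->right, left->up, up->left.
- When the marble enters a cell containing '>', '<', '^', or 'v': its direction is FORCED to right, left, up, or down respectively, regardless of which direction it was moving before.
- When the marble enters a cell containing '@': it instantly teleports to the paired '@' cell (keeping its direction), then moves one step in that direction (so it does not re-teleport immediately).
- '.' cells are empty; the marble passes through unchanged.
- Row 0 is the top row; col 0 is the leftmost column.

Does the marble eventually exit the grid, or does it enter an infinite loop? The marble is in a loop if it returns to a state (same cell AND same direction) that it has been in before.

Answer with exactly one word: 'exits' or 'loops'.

Answer: loops

Derivation:
Step 1: enter (0,3), '.' pass, move down to (1,3)
Step 2: enter (1,3), '.' pass, move down to (2,3)
Step 3: enter (2,3), '>' forces down->right, move right to (2,4)
Step 4: enter (2,4), '.' pass, move right to (2,5)
Step 5: enter (2,5), '@' teleport (2,5)->(2,2), also enter (2,2), move right to (2,3)
Step 6: enter (2,3), '>' forces right->right, move right to (2,4)
Step 7: at (2,4) dir=right — LOOP DETECTED (seen before)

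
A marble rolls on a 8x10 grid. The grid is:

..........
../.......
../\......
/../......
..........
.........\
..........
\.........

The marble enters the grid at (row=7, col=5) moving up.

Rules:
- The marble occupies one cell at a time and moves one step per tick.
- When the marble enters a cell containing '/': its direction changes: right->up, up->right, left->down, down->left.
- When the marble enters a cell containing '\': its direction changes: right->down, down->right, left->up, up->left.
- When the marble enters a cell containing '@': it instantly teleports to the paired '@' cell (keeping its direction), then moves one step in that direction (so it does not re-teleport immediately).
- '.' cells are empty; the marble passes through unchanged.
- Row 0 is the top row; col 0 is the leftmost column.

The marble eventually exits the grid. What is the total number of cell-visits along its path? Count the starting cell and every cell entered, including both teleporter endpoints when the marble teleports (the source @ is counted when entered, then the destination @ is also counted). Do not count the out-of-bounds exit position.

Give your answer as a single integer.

Answer: 8

Derivation:
Step 1: enter (7,5), '.' pass, move up to (6,5)
Step 2: enter (6,5), '.' pass, move up to (5,5)
Step 3: enter (5,5), '.' pass, move up to (4,5)
Step 4: enter (4,5), '.' pass, move up to (3,5)
Step 5: enter (3,5), '.' pass, move up to (2,5)
Step 6: enter (2,5), '.' pass, move up to (1,5)
Step 7: enter (1,5), '.' pass, move up to (0,5)
Step 8: enter (0,5), '.' pass, move up to (-1,5)
Step 9: at (-1,5) — EXIT via top edge, pos 5
Path length (cell visits): 8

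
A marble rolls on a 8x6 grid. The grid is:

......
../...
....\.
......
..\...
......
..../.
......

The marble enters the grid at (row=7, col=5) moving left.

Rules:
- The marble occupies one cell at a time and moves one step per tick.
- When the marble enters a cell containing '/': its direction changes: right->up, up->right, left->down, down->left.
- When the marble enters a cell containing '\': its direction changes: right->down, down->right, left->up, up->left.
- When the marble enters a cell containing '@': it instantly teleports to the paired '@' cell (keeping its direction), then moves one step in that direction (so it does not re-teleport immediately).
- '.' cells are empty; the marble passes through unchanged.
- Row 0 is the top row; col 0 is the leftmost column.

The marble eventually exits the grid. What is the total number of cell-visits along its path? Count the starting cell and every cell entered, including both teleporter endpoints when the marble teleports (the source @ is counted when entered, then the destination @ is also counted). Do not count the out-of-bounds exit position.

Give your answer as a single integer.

Step 1: enter (7,5), '.' pass, move left to (7,4)
Step 2: enter (7,4), '.' pass, move left to (7,3)
Step 3: enter (7,3), '.' pass, move left to (7,2)
Step 4: enter (7,2), '.' pass, move left to (7,1)
Step 5: enter (7,1), '.' pass, move left to (7,0)
Step 6: enter (7,0), '.' pass, move left to (7,-1)
Step 7: at (7,-1) — EXIT via left edge, pos 7
Path length (cell visits): 6

Answer: 6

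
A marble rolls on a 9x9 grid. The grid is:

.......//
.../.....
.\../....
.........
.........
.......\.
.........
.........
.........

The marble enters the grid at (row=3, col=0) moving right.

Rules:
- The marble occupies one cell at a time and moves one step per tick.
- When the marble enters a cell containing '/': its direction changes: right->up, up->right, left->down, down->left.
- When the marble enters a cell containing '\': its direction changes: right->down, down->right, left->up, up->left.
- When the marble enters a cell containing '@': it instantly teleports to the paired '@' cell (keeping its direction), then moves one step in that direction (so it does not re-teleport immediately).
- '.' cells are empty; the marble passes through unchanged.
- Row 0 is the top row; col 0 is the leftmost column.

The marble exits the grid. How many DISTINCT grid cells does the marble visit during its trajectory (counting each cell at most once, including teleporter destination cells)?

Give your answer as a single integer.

Answer: 9

Derivation:
Step 1: enter (3,0), '.' pass, move right to (3,1)
Step 2: enter (3,1), '.' pass, move right to (3,2)
Step 3: enter (3,2), '.' pass, move right to (3,3)
Step 4: enter (3,3), '.' pass, move right to (3,4)
Step 5: enter (3,4), '.' pass, move right to (3,5)
Step 6: enter (3,5), '.' pass, move right to (3,6)
Step 7: enter (3,6), '.' pass, move right to (3,7)
Step 8: enter (3,7), '.' pass, move right to (3,8)
Step 9: enter (3,8), '.' pass, move right to (3,9)
Step 10: at (3,9) — EXIT via right edge, pos 3
Distinct cells visited: 9 (path length 9)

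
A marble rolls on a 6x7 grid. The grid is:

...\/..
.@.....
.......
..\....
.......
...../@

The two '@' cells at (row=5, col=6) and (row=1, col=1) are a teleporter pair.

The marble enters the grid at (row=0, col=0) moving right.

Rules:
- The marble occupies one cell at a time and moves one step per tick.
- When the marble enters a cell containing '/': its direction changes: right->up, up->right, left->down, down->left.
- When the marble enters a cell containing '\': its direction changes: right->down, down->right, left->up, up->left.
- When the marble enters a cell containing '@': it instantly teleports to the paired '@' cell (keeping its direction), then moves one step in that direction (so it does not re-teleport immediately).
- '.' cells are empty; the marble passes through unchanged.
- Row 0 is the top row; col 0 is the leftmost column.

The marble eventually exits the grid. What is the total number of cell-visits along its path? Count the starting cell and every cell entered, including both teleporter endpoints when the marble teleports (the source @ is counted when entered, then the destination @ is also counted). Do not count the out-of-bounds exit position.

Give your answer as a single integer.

Step 1: enter (0,0), '.' pass, move right to (0,1)
Step 2: enter (0,1), '.' pass, move right to (0,2)
Step 3: enter (0,2), '.' pass, move right to (0,3)
Step 4: enter (0,3), '\' deflects right->down, move down to (1,3)
Step 5: enter (1,3), '.' pass, move down to (2,3)
Step 6: enter (2,3), '.' pass, move down to (3,3)
Step 7: enter (3,3), '.' pass, move down to (4,3)
Step 8: enter (4,3), '.' pass, move down to (5,3)
Step 9: enter (5,3), '.' pass, move down to (6,3)
Step 10: at (6,3) — EXIT via bottom edge, pos 3
Path length (cell visits): 9

Answer: 9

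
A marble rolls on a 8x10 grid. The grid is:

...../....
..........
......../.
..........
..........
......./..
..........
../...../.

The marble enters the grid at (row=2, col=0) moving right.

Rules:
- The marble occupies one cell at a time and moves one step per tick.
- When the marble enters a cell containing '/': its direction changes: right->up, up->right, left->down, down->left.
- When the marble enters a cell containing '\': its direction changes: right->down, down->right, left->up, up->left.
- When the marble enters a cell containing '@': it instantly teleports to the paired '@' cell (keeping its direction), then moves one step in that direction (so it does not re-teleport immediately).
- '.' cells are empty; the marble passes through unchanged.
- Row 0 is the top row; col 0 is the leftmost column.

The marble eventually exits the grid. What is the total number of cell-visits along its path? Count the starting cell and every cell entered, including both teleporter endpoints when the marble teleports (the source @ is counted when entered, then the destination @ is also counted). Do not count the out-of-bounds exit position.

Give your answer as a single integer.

Answer: 11

Derivation:
Step 1: enter (2,0), '.' pass, move right to (2,1)
Step 2: enter (2,1), '.' pass, move right to (2,2)
Step 3: enter (2,2), '.' pass, move right to (2,3)
Step 4: enter (2,3), '.' pass, move right to (2,4)
Step 5: enter (2,4), '.' pass, move right to (2,5)
Step 6: enter (2,5), '.' pass, move right to (2,6)
Step 7: enter (2,6), '.' pass, move right to (2,7)
Step 8: enter (2,7), '.' pass, move right to (2,8)
Step 9: enter (2,8), '/' deflects right->up, move up to (1,8)
Step 10: enter (1,8), '.' pass, move up to (0,8)
Step 11: enter (0,8), '.' pass, move up to (-1,8)
Step 12: at (-1,8) — EXIT via top edge, pos 8
Path length (cell visits): 11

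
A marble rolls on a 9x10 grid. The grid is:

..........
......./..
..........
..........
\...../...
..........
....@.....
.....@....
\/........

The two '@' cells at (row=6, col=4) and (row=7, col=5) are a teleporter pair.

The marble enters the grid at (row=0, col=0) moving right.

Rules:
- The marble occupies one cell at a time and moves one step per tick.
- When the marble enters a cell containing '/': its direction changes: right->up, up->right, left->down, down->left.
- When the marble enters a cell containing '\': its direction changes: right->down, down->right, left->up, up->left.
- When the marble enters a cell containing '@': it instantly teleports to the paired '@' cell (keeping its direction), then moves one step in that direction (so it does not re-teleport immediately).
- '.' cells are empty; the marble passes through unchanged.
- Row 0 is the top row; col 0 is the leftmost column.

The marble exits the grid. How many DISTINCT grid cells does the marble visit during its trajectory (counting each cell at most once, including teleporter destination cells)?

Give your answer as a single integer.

Step 1: enter (0,0), '.' pass, move right to (0,1)
Step 2: enter (0,1), '.' pass, move right to (0,2)
Step 3: enter (0,2), '.' pass, move right to (0,3)
Step 4: enter (0,3), '.' pass, move right to (0,4)
Step 5: enter (0,4), '.' pass, move right to (0,5)
Step 6: enter (0,5), '.' pass, move right to (0,6)
Step 7: enter (0,6), '.' pass, move right to (0,7)
Step 8: enter (0,7), '.' pass, move right to (0,8)
Step 9: enter (0,8), '.' pass, move right to (0,9)
Step 10: enter (0,9), '.' pass, move right to (0,10)
Step 11: at (0,10) — EXIT via right edge, pos 0
Distinct cells visited: 10 (path length 10)

Answer: 10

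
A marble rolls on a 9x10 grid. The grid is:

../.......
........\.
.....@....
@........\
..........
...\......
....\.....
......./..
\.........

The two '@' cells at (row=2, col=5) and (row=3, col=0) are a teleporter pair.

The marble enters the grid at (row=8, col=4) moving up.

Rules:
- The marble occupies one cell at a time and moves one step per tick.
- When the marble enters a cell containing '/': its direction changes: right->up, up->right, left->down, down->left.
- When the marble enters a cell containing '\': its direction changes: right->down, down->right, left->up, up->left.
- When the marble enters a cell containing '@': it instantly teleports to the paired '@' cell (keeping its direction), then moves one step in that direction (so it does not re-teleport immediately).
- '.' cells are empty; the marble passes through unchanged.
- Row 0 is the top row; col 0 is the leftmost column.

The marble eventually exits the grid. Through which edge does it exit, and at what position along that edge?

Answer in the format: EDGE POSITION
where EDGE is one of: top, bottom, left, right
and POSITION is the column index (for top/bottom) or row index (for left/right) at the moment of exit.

Step 1: enter (8,4), '.' pass, move up to (7,4)
Step 2: enter (7,4), '.' pass, move up to (6,4)
Step 3: enter (6,4), '\' deflects up->left, move left to (6,3)
Step 4: enter (6,3), '.' pass, move left to (6,2)
Step 5: enter (6,2), '.' pass, move left to (6,1)
Step 6: enter (6,1), '.' pass, move left to (6,0)
Step 7: enter (6,0), '.' pass, move left to (6,-1)
Step 8: at (6,-1) — EXIT via left edge, pos 6

Answer: left 6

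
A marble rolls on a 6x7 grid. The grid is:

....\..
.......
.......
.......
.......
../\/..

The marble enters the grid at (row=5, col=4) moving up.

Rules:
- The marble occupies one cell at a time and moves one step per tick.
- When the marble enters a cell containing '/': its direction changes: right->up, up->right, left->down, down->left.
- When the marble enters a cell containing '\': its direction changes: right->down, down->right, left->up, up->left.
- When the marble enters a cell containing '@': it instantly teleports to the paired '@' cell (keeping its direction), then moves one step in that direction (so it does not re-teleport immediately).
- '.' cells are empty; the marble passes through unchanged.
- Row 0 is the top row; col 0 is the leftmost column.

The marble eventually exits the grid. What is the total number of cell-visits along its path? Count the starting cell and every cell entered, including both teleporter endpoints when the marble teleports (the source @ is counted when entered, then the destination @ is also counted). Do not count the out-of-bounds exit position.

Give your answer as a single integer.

Answer: 3

Derivation:
Step 1: enter (5,4), '/' deflects up->right, move right to (5,5)
Step 2: enter (5,5), '.' pass, move right to (5,6)
Step 3: enter (5,6), '.' pass, move right to (5,7)
Step 4: at (5,7) — EXIT via right edge, pos 5
Path length (cell visits): 3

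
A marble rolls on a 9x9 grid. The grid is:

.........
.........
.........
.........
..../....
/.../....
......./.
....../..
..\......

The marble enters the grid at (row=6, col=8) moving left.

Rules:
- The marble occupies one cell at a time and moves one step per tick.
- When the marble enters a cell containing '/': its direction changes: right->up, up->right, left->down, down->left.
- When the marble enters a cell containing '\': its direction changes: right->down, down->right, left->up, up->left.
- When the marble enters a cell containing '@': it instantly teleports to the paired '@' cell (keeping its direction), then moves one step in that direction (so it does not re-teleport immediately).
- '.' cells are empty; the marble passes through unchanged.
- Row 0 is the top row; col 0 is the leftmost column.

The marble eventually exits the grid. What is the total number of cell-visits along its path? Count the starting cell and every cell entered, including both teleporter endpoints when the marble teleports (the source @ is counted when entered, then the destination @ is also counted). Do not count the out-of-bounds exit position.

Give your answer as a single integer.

Answer: 4

Derivation:
Step 1: enter (6,8), '.' pass, move left to (6,7)
Step 2: enter (6,7), '/' deflects left->down, move down to (7,7)
Step 3: enter (7,7), '.' pass, move down to (8,7)
Step 4: enter (8,7), '.' pass, move down to (9,7)
Step 5: at (9,7) — EXIT via bottom edge, pos 7
Path length (cell visits): 4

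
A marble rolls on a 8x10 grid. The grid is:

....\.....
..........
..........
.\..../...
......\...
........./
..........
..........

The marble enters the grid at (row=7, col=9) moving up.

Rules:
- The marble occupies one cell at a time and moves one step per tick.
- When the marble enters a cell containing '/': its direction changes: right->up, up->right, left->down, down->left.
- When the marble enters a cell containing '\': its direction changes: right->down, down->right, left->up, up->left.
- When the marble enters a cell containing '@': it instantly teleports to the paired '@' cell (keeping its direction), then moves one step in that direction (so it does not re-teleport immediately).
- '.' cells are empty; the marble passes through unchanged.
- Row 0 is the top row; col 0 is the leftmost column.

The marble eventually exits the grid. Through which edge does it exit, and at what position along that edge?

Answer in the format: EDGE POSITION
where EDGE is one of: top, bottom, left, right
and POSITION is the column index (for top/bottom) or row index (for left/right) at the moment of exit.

Answer: right 5

Derivation:
Step 1: enter (7,9), '.' pass, move up to (6,9)
Step 2: enter (6,9), '.' pass, move up to (5,9)
Step 3: enter (5,9), '/' deflects up->right, move right to (5,10)
Step 4: at (5,10) — EXIT via right edge, pos 5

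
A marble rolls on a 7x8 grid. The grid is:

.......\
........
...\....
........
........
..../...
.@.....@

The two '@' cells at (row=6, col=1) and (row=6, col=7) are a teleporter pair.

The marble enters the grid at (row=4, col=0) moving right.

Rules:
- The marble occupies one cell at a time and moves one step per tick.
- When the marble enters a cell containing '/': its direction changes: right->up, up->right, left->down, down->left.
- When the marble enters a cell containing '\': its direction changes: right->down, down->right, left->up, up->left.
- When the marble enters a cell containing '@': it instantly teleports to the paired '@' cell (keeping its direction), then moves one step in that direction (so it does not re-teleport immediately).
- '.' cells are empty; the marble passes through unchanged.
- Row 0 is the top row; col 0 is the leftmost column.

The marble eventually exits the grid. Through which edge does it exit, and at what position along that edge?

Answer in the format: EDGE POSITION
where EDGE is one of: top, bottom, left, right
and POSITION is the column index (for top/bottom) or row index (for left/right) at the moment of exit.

Step 1: enter (4,0), '.' pass, move right to (4,1)
Step 2: enter (4,1), '.' pass, move right to (4,2)
Step 3: enter (4,2), '.' pass, move right to (4,3)
Step 4: enter (4,3), '.' pass, move right to (4,4)
Step 5: enter (4,4), '.' pass, move right to (4,5)
Step 6: enter (4,5), '.' pass, move right to (4,6)
Step 7: enter (4,6), '.' pass, move right to (4,7)
Step 8: enter (4,7), '.' pass, move right to (4,8)
Step 9: at (4,8) — EXIT via right edge, pos 4

Answer: right 4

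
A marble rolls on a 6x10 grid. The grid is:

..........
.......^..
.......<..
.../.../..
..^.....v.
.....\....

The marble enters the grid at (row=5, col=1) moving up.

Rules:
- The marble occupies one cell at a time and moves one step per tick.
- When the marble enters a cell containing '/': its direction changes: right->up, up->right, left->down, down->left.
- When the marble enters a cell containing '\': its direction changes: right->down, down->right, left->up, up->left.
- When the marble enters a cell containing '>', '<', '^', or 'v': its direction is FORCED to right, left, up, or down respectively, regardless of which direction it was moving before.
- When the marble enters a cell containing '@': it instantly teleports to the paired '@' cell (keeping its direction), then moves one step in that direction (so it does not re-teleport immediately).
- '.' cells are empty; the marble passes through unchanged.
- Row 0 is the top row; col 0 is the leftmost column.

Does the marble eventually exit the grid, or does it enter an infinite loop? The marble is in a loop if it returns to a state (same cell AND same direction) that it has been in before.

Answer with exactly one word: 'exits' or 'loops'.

Answer: exits

Derivation:
Step 1: enter (5,1), '.' pass, move up to (4,1)
Step 2: enter (4,1), '.' pass, move up to (3,1)
Step 3: enter (3,1), '.' pass, move up to (2,1)
Step 4: enter (2,1), '.' pass, move up to (1,1)
Step 5: enter (1,1), '.' pass, move up to (0,1)
Step 6: enter (0,1), '.' pass, move up to (-1,1)
Step 7: at (-1,1) — EXIT via top edge, pos 1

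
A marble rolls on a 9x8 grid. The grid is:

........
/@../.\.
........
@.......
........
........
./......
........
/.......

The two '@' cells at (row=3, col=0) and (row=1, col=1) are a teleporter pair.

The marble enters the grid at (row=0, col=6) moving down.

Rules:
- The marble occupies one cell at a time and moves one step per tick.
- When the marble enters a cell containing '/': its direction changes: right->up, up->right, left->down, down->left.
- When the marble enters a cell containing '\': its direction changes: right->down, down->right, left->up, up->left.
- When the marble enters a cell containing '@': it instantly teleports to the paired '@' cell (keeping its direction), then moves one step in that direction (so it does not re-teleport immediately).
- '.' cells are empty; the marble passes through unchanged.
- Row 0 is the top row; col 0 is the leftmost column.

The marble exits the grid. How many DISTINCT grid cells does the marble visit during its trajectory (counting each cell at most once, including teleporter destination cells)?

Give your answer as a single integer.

Answer: 3

Derivation:
Step 1: enter (0,6), '.' pass, move down to (1,6)
Step 2: enter (1,6), '\' deflects down->right, move right to (1,7)
Step 3: enter (1,7), '.' pass, move right to (1,8)
Step 4: at (1,8) — EXIT via right edge, pos 1
Distinct cells visited: 3 (path length 3)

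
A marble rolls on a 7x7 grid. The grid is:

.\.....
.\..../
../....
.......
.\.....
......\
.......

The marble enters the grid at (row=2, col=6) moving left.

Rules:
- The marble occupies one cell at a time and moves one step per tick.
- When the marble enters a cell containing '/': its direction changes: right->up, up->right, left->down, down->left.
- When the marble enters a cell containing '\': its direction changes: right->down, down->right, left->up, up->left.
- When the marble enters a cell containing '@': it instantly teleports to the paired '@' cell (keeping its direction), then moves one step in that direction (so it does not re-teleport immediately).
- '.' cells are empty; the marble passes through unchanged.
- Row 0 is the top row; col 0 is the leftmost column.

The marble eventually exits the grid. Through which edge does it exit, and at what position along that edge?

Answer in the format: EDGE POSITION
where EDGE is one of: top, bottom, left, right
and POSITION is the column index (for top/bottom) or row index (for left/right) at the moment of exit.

Step 1: enter (2,6), '.' pass, move left to (2,5)
Step 2: enter (2,5), '.' pass, move left to (2,4)
Step 3: enter (2,4), '.' pass, move left to (2,3)
Step 4: enter (2,3), '.' pass, move left to (2,2)
Step 5: enter (2,2), '/' deflects left->down, move down to (3,2)
Step 6: enter (3,2), '.' pass, move down to (4,2)
Step 7: enter (4,2), '.' pass, move down to (5,2)
Step 8: enter (5,2), '.' pass, move down to (6,2)
Step 9: enter (6,2), '.' pass, move down to (7,2)
Step 10: at (7,2) — EXIT via bottom edge, pos 2

Answer: bottom 2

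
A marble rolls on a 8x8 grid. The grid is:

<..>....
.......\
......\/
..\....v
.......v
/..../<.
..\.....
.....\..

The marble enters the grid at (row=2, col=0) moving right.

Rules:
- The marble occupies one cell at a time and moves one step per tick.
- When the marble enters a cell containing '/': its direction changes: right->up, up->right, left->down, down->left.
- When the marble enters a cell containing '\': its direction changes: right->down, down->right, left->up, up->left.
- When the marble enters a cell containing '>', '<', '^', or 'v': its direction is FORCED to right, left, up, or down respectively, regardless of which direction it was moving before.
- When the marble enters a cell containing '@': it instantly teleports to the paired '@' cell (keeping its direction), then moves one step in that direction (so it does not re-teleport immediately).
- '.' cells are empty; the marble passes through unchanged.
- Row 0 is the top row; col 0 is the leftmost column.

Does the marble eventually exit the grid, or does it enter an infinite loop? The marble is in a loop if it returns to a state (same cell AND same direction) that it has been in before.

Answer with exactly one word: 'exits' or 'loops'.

Step 1: enter (2,0), '.' pass, move right to (2,1)
Step 2: enter (2,1), '.' pass, move right to (2,2)
Step 3: enter (2,2), '.' pass, move right to (2,3)
Step 4: enter (2,3), '.' pass, move right to (2,4)
Step 5: enter (2,4), '.' pass, move right to (2,5)
Step 6: enter (2,5), '.' pass, move right to (2,6)
Step 7: enter (2,6), '\' deflects right->down, move down to (3,6)
Step 8: enter (3,6), '.' pass, move down to (4,6)
Step 9: enter (4,6), '.' pass, move down to (5,6)
Step 10: enter (5,6), '<' forces down->left, move left to (5,5)
Step 11: enter (5,5), '/' deflects left->down, move down to (6,5)
Step 12: enter (6,5), '.' pass, move down to (7,5)
Step 13: enter (7,5), '\' deflects down->right, move right to (7,6)
Step 14: enter (7,6), '.' pass, move right to (7,7)
Step 15: enter (7,7), '.' pass, move right to (7,8)
Step 16: at (7,8) — EXIT via right edge, pos 7

Answer: exits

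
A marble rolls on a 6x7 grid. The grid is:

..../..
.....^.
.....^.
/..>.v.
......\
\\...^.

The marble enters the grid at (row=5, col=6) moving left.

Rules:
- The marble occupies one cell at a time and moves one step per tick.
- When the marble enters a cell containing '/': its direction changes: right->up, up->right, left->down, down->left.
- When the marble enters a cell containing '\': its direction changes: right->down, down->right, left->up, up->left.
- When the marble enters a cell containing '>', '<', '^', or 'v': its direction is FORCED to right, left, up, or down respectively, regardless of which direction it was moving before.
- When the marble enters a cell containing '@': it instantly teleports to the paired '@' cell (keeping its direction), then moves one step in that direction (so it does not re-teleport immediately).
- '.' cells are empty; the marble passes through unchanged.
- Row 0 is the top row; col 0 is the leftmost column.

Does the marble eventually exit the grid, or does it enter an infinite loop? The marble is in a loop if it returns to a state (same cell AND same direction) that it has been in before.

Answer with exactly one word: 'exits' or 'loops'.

Answer: loops

Derivation:
Step 1: enter (5,6), '.' pass, move left to (5,5)
Step 2: enter (5,5), '^' forces left->up, move up to (4,5)
Step 3: enter (4,5), '.' pass, move up to (3,5)
Step 4: enter (3,5), 'v' forces up->down, move down to (4,5)
Step 5: enter (4,5), '.' pass, move down to (5,5)
Step 6: enter (5,5), '^' forces down->up, move up to (4,5)
Step 7: at (4,5) dir=up — LOOP DETECTED (seen before)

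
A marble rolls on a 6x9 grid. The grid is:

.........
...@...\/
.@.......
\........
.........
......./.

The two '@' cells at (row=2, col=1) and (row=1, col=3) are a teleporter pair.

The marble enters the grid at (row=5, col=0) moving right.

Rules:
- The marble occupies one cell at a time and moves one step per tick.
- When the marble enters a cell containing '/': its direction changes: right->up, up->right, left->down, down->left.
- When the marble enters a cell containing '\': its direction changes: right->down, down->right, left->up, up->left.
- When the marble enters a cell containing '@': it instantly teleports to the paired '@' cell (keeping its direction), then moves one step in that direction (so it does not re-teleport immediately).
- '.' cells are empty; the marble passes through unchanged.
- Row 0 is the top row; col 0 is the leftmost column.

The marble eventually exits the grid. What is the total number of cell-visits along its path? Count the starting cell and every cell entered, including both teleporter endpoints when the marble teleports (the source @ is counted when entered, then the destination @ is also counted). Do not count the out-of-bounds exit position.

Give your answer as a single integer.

Answer: 18

Derivation:
Step 1: enter (5,0), '.' pass, move right to (5,1)
Step 2: enter (5,1), '.' pass, move right to (5,2)
Step 3: enter (5,2), '.' pass, move right to (5,3)
Step 4: enter (5,3), '.' pass, move right to (5,4)
Step 5: enter (5,4), '.' pass, move right to (5,5)
Step 6: enter (5,5), '.' pass, move right to (5,6)
Step 7: enter (5,6), '.' pass, move right to (5,7)
Step 8: enter (5,7), '/' deflects right->up, move up to (4,7)
Step 9: enter (4,7), '.' pass, move up to (3,7)
Step 10: enter (3,7), '.' pass, move up to (2,7)
Step 11: enter (2,7), '.' pass, move up to (1,7)
Step 12: enter (1,7), '\' deflects up->left, move left to (1,6)
Step 13: enter (1,6), '.' pass, move left to (1,5)
Step 14: enter (1,5), '.' pass, move left to (1,4)
Step 15: enter (1,4), '.' pass, move left to (1,3)
Step 16: enter (1,3), '@' teleport (1,3)->(2,1), also enter (2,1), move left to (2,0)
Step 17: enter (2,0), '.' pass, move left to (2,-1)
Step 18: at (2,-1) — EXIT via left edge, pos 2
Path length (cell visits): 18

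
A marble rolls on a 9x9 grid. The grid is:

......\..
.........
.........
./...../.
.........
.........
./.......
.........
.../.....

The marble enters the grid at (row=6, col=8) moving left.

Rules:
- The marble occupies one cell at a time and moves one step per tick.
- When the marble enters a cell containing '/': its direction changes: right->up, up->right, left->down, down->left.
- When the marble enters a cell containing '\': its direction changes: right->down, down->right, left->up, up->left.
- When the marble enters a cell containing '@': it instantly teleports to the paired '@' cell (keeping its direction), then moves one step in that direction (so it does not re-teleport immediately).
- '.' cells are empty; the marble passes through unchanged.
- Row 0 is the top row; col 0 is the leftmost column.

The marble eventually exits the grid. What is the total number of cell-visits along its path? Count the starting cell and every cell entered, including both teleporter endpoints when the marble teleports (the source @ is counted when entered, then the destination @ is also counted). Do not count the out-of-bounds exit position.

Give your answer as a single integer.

Step 1: enter (6,8), '.' pass, move left to (6,7)
Step 2: enter (6,7), '.' pass, move left to (6,6)
Step 3: enter (6,6), '.' pass, move left to (6,5)
Step 4: enter (6,5), '.' pass, move left to (6,4)
Step 5: enter (6,4), '.' pass, move left to (6,3)
Step 6: enter (6,3), '.' pass, move left to (6,2)
Step 7: enter (6,2), '.' pass, move left to (6,1)
Step 8: enter (6,1), '/' deflects left->down, move down to (7,1)
Step 9: enter (7,1), '.' pass, move down to (8,1)
Step 10: enter (8,1), '.' pass, move down to (9,1)
Step 11: at (9,1) — EXIT via bottom edge, pos 1
Path length (cell visits): 10

Answer: 10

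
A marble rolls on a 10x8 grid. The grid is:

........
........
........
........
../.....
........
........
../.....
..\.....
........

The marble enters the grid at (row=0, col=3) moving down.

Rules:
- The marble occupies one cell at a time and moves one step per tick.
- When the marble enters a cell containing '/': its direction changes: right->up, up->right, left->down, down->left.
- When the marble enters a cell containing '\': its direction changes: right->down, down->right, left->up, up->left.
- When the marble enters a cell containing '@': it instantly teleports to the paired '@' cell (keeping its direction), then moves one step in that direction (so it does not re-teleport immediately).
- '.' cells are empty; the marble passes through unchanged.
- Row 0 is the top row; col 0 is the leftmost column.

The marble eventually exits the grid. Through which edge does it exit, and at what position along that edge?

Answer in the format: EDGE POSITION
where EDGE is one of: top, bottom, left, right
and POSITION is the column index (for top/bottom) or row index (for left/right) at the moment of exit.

Step 1: enter (0,3), '.' pass, move down to (1,3)
Step 2: enter (1,3), '.' pass, move down to (2,3)
Step 3: enter (2,3), '.' pass, move down to (3,3)
Step 4: enter (3,3), '.' pass, move down to (4,3)
Step 5: enter (4,3), '.' pass, move down to (5,3)
Step 6: enter (5,3), '.' pass, move down to (6,3)
Step 7: enter (6,3), '.' pass, move down to (7,3)
Step 8: enter (7,3), '.' pass, move down to (8,3)
Step 9: enter (8,3), '.' pass, move down to (9,3)
Step 10: enter (9,3), '.' pass, move down to (10,3)
Step 11: at (10,3) — EXIT via bottom edge, pos 3

Answer: bottom 3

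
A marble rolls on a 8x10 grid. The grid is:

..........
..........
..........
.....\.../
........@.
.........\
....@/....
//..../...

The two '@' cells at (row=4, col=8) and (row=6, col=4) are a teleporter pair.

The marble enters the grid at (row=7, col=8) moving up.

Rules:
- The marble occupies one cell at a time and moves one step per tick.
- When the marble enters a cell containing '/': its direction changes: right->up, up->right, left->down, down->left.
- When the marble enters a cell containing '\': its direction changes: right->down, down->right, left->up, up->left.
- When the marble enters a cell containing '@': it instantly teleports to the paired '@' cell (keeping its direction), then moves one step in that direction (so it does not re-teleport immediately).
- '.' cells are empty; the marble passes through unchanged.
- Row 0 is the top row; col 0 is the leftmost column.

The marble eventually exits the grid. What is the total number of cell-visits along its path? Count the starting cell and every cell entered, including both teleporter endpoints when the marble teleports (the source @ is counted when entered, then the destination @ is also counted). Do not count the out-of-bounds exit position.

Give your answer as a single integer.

Step 1: enter (7,8), '.' pass, move up to (6,8)
Step 2: enter (6,8), '.' pass, move up to (5,8)
Step 3: enter (5,8), '.' pass, move up to (4,8)
Step 4: enter (4,8), '@' teleport (4,8)->(6,4), also enter (6,4), move up to (5,4)
Step 5: enter (5,4), '.' pass, move up to (4,4)
Step 6: enter (4,4), '.' pass, move up to (3,4)
Step 7: enter (3,4), '.' pass, move up to (2,4)
Step 8: enter (2,4), '.' pass, move up to (1,4)
Step 9: enter (1,4), '.' pass, move up to (0,4)
Step 10: enter (0,4), '.' pass, move up to (-1,4)
Step 11: at (-1,4) — EXIT via top edge, pos 4
Path length (cell visits): 11

Answer: 11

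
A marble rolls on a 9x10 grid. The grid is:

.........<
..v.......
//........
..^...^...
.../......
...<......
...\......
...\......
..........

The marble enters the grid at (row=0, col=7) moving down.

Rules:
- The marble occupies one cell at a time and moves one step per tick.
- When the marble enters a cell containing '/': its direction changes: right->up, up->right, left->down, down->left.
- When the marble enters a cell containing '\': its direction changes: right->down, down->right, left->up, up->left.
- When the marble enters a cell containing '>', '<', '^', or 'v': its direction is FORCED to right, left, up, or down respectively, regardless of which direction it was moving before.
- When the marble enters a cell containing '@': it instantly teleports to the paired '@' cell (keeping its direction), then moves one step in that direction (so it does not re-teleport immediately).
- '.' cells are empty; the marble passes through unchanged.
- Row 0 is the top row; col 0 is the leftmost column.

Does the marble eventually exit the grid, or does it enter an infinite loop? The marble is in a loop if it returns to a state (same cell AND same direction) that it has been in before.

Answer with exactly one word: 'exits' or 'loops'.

Answer: exits

Derivation:
Step 1: enter (0,7), '.' pass, move down to (1,7)
Step 2: enter (1,7), '.' pass, move down to (2,7)
Step 3: enter (2,7), '.' pass, move down to (3,7)
Step 4: enter (3,7), '.' pass, move down to (4,7)
Step 5: enter (4,7), '.' pass, move down to (5,7)
Step 6: enter (5,7), '.' pass, move down to (6,7)
Step 7: enter (6,7), '.' pass, move down to (7,7)
Step 8: enter (7,7), '.' pass, move down to (8,7)
Step 9: enter (8,7), '.' pass, move down to (9,7)
Step 10: at (9,7) — EXIT via bottom edge, pos 7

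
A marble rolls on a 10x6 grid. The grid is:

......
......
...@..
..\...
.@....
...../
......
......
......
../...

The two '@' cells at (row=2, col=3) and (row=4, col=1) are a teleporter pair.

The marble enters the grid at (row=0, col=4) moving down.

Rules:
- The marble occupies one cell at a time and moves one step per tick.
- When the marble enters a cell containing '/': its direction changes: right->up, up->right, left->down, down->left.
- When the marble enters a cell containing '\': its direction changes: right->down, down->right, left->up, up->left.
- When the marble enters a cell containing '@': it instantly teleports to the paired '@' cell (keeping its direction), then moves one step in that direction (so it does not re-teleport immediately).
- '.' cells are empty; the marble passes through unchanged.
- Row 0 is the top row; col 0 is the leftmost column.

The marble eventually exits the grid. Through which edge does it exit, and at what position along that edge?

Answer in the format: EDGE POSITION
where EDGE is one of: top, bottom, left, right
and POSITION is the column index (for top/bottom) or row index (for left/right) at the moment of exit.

Step 1: enter (0,4), '.' pass, move down to (1,4)
Step 2: enter (1,4), '.' pass, move down to (2,4)
Step 3: enter (2,4), '.' pass, move down to (3,4)
Step 4: enter (3,4), '.' pass, move down to (4,4)
Step 5: enter (4,4), '.' pass, move down to (5,4)
Step 6: enter (5,4), '.' pass, move down to (6,4)
Step 7: enter (6,4), '.' pass, move down to (7,4)
Step 8: enter (7,4), '.' pass, move down to (8,4)
Step 9: enter (8,4), '.' pass, move down to (9,4)
Step 10: enter (9,4), '.' pass, move down to (10,4)
Step 11: at (10,4) — EXIT via bottom edge, pos 4

Answer: bottom 4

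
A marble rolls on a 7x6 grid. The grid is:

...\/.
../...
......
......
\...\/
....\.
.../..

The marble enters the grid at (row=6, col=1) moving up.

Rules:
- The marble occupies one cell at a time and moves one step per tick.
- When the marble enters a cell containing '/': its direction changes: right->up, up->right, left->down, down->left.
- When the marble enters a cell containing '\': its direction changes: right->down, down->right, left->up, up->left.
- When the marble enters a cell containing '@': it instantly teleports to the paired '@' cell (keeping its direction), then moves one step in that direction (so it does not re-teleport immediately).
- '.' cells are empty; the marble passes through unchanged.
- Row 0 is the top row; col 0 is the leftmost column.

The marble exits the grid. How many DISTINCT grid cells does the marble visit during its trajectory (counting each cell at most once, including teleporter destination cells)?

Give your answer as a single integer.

Step 1: enter (6,1), '.' pass, move up to (5,1)
Step 2: enter (5,1), '.' pass, move up to (4,1)
Step 3: enter (4,1), '.' pass, move up to (3,1)
Step 4: enter (3,1), '.' pass, move up to (2,1)
Step 5: enter (2,1), '.' pass, move up to (1,1)
Step 6: enter (1,1), '.' pass, move up to (0,1)
Step 7: enter (0,1), '.' pass, move up to (-1,1)
Step 8: at (-1,1) — EXIT via top edge, pos 1
Distinct cells visited: 7 (path length 7)

Answer: 7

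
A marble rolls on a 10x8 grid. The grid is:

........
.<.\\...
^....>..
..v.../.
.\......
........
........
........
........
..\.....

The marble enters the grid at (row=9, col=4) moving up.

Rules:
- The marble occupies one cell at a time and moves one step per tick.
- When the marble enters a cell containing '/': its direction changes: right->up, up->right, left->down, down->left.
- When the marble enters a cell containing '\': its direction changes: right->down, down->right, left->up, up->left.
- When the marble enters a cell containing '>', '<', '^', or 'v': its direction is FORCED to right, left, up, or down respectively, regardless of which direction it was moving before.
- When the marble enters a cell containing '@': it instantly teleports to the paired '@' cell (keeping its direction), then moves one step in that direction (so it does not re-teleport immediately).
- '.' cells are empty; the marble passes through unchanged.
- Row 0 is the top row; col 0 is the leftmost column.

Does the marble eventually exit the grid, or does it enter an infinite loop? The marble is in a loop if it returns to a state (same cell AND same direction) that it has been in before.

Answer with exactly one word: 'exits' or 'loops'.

Step 1: enter (9,4), '.' pass, move up to (8,4)
Step 2: enter (8,4), '.' pass, move up to (7,4)
Step 3: enter (7,4), '.' pass, move up to (6,4)
Step 4: enter (6,4), '.' pass, move up to (5,4)
Step 5: enter (5,4), '.' pass, move up to (4,4)
Step 6: enter (4,4), '.' pass, move up to (3,4)
Step 7: enter (3,4), '.' pass, move up to (2,4)
Step 8: enter (2,4), '.' pass, move up to (1,4)
Step 9: enter (1,4), '\' deflects up->left, move left to (1,3)
Step 10: enter (1,3), '\' deflects left->up, move up to (0,3)
Step 11: enter (0,3), '.' pass, move up to (-1,3)
Step 12: at (-1,3) — EXIT via top edge, pos 3

Answer: exits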